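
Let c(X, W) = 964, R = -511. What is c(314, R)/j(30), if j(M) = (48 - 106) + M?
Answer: -241/7 ≈ -34.429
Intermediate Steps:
j(M) = -58 + M
c(314, R)/j(30) = 964/(-58 + 30) = 964/(-28) = 964*(-1/28) = -241/7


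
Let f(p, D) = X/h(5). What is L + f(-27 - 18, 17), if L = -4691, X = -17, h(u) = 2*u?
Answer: -46927/10 ≈ -4692.7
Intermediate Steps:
f(p, D) = -17/10 (f(p, D) = -17/(2*5) = -17/10)
L + f(-27 - 18, 17) = -4691 - 17/10 = -46927/10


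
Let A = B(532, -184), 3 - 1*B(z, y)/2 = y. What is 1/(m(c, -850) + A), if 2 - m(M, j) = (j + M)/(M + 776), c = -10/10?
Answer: 775/292251 ≈ 0.0026518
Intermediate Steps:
B(z, y) = 6 - 2*y
c = -1 (c = -10/10 = -10*1/10 = -1)
A = 374 (A = 6 - 2*(-184) = 6 + 368 = 374)
m(M, j) = 2 - (M + j)/(776 + M) (m(M, j) = 2 - (j + M)/(M + 776) = 2 - (M + j)/(776 + M))
1/(m(c, -850) + A) = 1/((1552 - 1 - 1*(-850))/(776 - 1) + 374) = 1/((1552 - 1 + 850)/775 + 374) = 1/((1/775)*2401 + 374) = 1/(2401/775 + 374) = 1/(292251/775) = 775/292251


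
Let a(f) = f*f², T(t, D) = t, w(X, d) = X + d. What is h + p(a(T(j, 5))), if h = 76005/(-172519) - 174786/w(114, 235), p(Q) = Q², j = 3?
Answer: 13712024820/60209131 ≈ 227.74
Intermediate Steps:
a(f) = f³
h = -30180431679/60209131 (h = 76005/(-172519) - 174786/(114 + 235) = 76005*(-1/172519) - 174786/349 = -76005/172519 - 174786*1/349 = -76005/172519 - 174786/349 = -30180431679/60209131 ≈ -501.26)
h + p(a(T(j, 5))) = -30180431679/60209131 + (3³)² = -30180431679/60209131 + 27² = -30180431679/60209131 + 729 = 13712024820/60209131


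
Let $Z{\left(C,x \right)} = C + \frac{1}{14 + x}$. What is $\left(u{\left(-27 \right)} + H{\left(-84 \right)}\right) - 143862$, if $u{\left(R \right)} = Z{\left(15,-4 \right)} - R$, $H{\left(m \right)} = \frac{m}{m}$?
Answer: $- \frac{1438189}{10} \approx -1.4382 \cdot 10^{5}$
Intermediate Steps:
$H{\left(m \right)} = 1$
$u{\left(R \right)} = \frac{151}{10} - R$ ($u{\left(R \right)} = \frac{1 + 14 \cdot 15 + 15 \left(-4\right)}{14 - 4} - R = \frac{1 + 210 - 60}{10} - R = \frac{1}{10} \cdot 151 - R = \frac{151}{10} - R$)
$\left(u{\left(-27 \right)} + H{\left(-84 \right)}\right) - 143862 = \left(\left(\frac{151}{10} - -27\right) + 1\right) - 143862 = \left(\left(\frac{151}{10} + 27\right) + 1\right) - 143862 = \left(\frac{421}{10} + 1\right) - 143862 = \frac{431}{10} - 143862 = - \frac{1438189}{10}$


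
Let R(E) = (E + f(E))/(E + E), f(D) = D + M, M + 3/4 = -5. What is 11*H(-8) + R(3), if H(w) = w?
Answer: -2111/24 ≈ -87.958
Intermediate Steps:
M = -23/4 (M = -¾ - 5 = -23/4 ≈ -5.7500)
f(D) = -23/4 + D (f(D) = D - 23/4 = -23/4 + D)
R(E) = (-23/4 + 2*E)/(2*E) (R(E) = (E + (-23/4 + E))/(E + E) = (-23/4 + 2*E)/((2*E)) = (-23/4 + 2*E)*(1/(2*E)) = (-23/4 + 2*E)/(2*E))
11*H(-8) + R(3) = 11*(-8) + (-23/8 + 3)/3 = -88 + (⅓)*(⅛) = -88 + 1/24 = -2111/24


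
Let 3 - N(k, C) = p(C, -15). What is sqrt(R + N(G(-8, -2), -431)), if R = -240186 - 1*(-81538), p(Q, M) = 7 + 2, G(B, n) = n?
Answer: I*sqrt(158654) ≈ 398.31*I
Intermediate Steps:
p(Q, M) = 9
N(k, C) = -6 (N(k, C) = 3 - 1*9 = 3 - 9 = -6)
R = -158648 (R = -240186 + 81538 = -158648)
sqrt(R + N(G(-8, -2), -431)) = sqrt(-158648 - 6) = sqrt(-158654) = I*sqrt(158654)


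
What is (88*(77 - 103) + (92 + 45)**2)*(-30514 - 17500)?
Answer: -791318734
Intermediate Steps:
(88*(77 - 103) + (92 + 45)**2)*(-30514 - 17500) = (88*(-26) + 137**2)*(-48014) = (-2288 + 18769)*(-48014) = 16481*(-48014) = -791318734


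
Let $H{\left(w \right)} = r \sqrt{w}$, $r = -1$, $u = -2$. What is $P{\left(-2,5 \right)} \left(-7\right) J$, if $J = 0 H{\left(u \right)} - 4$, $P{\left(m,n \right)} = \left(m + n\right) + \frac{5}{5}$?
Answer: $112$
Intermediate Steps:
$H{\left(w \right)} = - \sqrt{w}$
$P{\left(m,n \right)} = 1 + m + n$ ($P{\left(m,n \right)} = \left(m + n\right) + 5 \cdot \frac{1}{5} = \left(m + n\right) + 1 = 1 + m + n$)
$J = -4$ ($J = 0 \left(- \sqrt{-2}\right) - 4 = 0 \left(- i \sqrt{2}\right) - 4 = 0 - 4 = -4$)
$P{\left(-2,5 \right)} \left(-7\right) J = \left(1 - 2 + 5\right) \left(-7\right) \left(-4\right) = 4 \left(-7\right) \left(-4\right) = \left(-28\right) \left(-4\right) = 112$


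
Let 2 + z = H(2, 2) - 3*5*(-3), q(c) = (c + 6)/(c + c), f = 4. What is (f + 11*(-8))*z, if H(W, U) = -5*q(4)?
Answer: -3087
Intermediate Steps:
q(c) = (6 + c)/(2*c) (q(c) = (6 + c)/((2*c)) = (6 + c)*(1/(2*c)) = (6 + c)/(2*c))
H(W, U) = -25/4 (H(W, U) = -5*(6 + 4)/(2*4) = -5*10/(2*4) = -5*5/4 = -25/4)
z = 147/4 (z = -2 + (-25/4 - 3*5*(-3)) = -2 + (-25/4 - 15*(-3)) = -2 + (-25/4 + 45) = -2 + 155/4 = 147/4 ≈ 36.750)
(f + 11*(-8))*z = (4 + 11*(-8))*(147/4) = (4 - 88)*(147/4) = -84*147/4 = -3087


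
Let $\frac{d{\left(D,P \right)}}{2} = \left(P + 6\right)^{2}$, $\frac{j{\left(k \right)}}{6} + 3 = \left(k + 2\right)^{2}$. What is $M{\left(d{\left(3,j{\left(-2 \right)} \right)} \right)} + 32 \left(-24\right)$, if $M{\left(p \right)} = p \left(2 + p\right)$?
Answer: $82752$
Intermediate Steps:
$j{\left(k \right)} = -18 + 6 \left(2 + k\right)^{2}$ ($j{\left(k \right)} = -18 + 6 \left(k + 2\right)^{2} = -18 + 6 \left(2 + k\right)^{2}$)
$d{\left(D,P \right)} = 2 \left(6 + P\right)^{2}$ ($d{\left(D,P \right)} = 2 \left(P + 6\right)^{2} = 2 \left(6 + P\right)^{2}$)
$M{\left(d{\left(3,j{\left(-2 \right)} \right)} \right)} + 32 \left(-24\right) = 2 \left(6 - \left(18 - 6 \left(2 - 2\right)^{2}\right)\right)^{2} \left(2 + 2 \left(6 - \left(18 - 6 \left(2 - 2\right)^{2}\right)\right)^{2}\right) + 32 \left(-24\right) = 2 \left(6 - \left(18 - 6 \cdot 0^{2}\right)\right)^{2} \left(2 + 2 \left(6 - \left(18 - 6 \cdot 0^{2}\right)\right)^{2}\right) - 768 = 2 \left(6 + \left(-18 + 6 \cdot 0\right)\right)^{2} \left(2 + 2 \left(6 + \left(-18 + 6 \cdot 0\right)\right)^{2}\right) - 768 = 2 \left(6 + \left(-18 + 0\right)\right)^{2} \left(2 + 2 \left(6 + \left(-18 + 0\right)\right)^{2}\right) - 768 = 2 \left(6 - 18\right)^{2} \left(2 + 2 \left(6 - 18\right)^{2}\right) - 768 = 2 \left(-12\right)^{2} \left(2 + 2 \left(-12\right)^{2}\right) - 768 = 2 \cdot 144 \left(2 + 2 \cdot 144\right) - 768 = 288 \left(2 + 288\right) - 768 = 288 \cdot 290 - 768 = 83520 - 768 = 82752$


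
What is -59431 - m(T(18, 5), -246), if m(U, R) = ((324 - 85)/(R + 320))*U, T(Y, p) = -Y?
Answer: -2196796/37 ≈ -59373.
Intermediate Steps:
m(U, R) = 239*U/(320 + R) (m(U, R) = (239/(320 + R))*U = 239*U/(320 + R))
-59431 - m(T(18, 5), -246) = -59431 - 239*(-1*18)/(320 - 246) = -59431 - 239*(-18)/74 = -59431 - 1*(-2151/37) = -59431 + 2151/37 = -2196796/37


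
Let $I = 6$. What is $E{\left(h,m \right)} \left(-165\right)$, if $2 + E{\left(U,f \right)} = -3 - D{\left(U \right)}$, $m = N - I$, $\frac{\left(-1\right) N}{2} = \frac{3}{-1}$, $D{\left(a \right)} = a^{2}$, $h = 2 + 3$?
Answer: $4950$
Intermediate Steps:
$h = 5$
$N = 6$ ($N = - 2 \frac{3}{-1} = - 2 \cdot 3 \left(-1\right) = \left(-2\right) \left(-3\right) = 6$)
$m = 0$ ($m = 6 - 6 = 0$)
$E{\left(U,f \right)} = -5 - U^{2}$ ($E{\left(U,f \right)} = -2 - \left(3 + U^{2}\right) = -5 - U^{2}$)
$E{\left(h,m \right)} \left(-165\right) = \left(-5 - 5^{2}\right) \left(-165\right) = \left(-5 - 25\right) \left(-165\right) = \left(-30\right) \left(-165\right) = 4950$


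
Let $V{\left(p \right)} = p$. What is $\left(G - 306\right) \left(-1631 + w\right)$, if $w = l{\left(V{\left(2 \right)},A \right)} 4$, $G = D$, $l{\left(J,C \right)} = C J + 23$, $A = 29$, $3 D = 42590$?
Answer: $- \frac{54465304}{3} \approx -1.8155 \cdot 10^{7}$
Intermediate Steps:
$D = \frac{42590}{3}$ ($D = \frac{1}{3} \cdot 42590 = \frac{42590}{3} \approx 14197.0$)
$l{\left(J,C \right)} = 23 + C J$
$G = \frac{42590}{3} \approx 14197.0$
$w = 324$ ($w = \left(23 + 29 \cdot 2\right) 4 = \left(23 + 58\right) 4 = 81 \cdot 4 = 324$)
$\left(G - 306\right) \left(-1631 + w\right) = \left(\frac{42590}{3} - 306\right) \left(-1631 + 324\right) = \left(\frac{42590}{3} - 306\right) \left(-1307\right) = \frac{41672}{3} \left(-1307\right) = - \frac{54465304}{3}$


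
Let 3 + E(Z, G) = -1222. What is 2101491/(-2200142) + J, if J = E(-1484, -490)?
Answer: -385325063/314306 ≈ -1226.0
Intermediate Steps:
E(Z, G) = -1225 (E(Z, G) = -3 - 1222 = -1225)
J = -1225
2101491/(-2200142) + J = 2101491/(-2200142) - 1225 = 2101491*(-1/2200142) - 1225 = -300213/314306 - 1225 = -385325063/314306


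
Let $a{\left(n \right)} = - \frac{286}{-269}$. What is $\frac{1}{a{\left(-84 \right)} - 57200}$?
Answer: $- \frac{269}{15386514} \approx -1.7483 \cdot 10^{-5}$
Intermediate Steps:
$a{\left(n \right)} = \frac{286}{269}$ ($a{\left(n \right)} = \left(-286\right) \left(- \frac{1}{269}\right) = \frac{286}{269}$)
$\frac{1}{a{\left(-84 \right)} - 57200} = \frac{1}{\frac{286}{269} - 57200} = \frac{1}{- \frac{15386514}{269}} = - \frac{269}{15386514}$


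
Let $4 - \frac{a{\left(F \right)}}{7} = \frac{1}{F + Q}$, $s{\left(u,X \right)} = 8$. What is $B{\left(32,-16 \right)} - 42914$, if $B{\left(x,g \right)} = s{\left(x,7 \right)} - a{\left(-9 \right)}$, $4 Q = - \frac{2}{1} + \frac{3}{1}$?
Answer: $- \frac{214674}{5} \approx -42935.0$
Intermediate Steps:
$Q = \frac{1}{4}$ ($Q = \frac{- \frac{2}{1} + \frac{3}{1}}{4} = \frac{\left(-2\right) 1 + 3 \cdot 1}{4} = \frac{-2 + 3}{4} = \frac{1}{4} \cdot 1 = \frac{1}{4} \approx 0.25$)
$a{\left(F \right)} = 28 - \frac{7}{\frac{1}{4} + F}$ ($a{\left(F \right)} = 28 - \frac{7}{F + \frac{1}{4}} = 28 - \frac{7}{\frac{1}{4} + F}$)
$B{\left(x,g \right)} = - \frac{104}{5}$ ($B{\left(x,g \right)} = 8 - 112 \left(-9\right) \frac{1}{1 + 4 \left(-9\right)} = 8 - 112 \left(-9\right) \frac{1}{1 - 36} = 8 - 112 \left(-9\right) \frac{1}{-35} = 8 - 112 \left(-9\right) \left(- \frac{1}{35}\right) = 8 - \frac{144}{5} = - \frac{104}{5}$)
$B{\left(32,-16 \right)} - 42914 = - \frac{104}{5} - 42914 = - \frac{214674}{5}$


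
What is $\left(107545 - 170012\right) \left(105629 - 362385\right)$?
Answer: $16038777052$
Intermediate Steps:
$\left(107545 - 170012\right) \left(105629 - 362385\right) = - 62467 \left(105629 - 362385\right) = \left(-62467\right) \left(-256756\right) = 16038777052$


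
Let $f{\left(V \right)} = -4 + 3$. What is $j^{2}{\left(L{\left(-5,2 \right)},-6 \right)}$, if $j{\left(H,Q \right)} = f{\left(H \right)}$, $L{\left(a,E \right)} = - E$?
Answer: $1$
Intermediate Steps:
$f{\left(V \right)} = -1$
$j{\left(H,Q \right)} = -1$
$j^{2}{\left(L{\left(-5,2 \right)},-6 \right)} = \left(-1\right)^{2} = 1$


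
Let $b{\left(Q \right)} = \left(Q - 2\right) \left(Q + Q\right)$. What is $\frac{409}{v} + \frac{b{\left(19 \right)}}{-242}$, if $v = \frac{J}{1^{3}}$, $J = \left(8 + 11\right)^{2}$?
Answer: $- \frac{67114}{43681} \approx -1.5365$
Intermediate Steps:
$J = 361$ ($J = 19^{2} = 361$)
$b{\left(Q \right)} = 2 Q \left(-2 + Q\right)$ ($b{\left(Q \right)} = \left(-2 + Q\right) 2 Q = 2 Q \left(-2 + Q\right)$)
$v = 361$ ($v = \frac{361}{1^{3}} = \frac{361}{1} = 361 \cdot 1 = 361$)
$\frac{409}{v} + \frac{b{\left(19 \right)}}{-242} = \frac{409}{361} + \frac{2 \cdot 19 \left(-2 + 19\right)}{-242} = 409 \cdot \frac{1}{361} + 2 \cdot 19 \cdot 17 \left(- \frac{1}{242}\right) = \frac{409}{361} + 646 \left(- \frac{1}{242}\right) = \frac{409}{361} - \frac{323}{121} = - \frac{67114}{43681}$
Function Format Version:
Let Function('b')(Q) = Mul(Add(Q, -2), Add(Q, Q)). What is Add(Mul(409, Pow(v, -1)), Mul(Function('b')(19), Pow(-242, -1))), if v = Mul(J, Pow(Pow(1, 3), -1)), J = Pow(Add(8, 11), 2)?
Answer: Rational(-67114, 43681) ≈ -1.5365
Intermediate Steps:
J = 361 (J = Pow(19, 2) = 361)
Function('b')(Q) = Mul(2, Q, Add(-2, Q)) (Function('b')(Q) = Mul(Add(-2, Q), Mul(2, Q)) = Mul(2, Q, Add(-2, Q)))
v = 361 (v = Mul(361, Pow(Pow(1, 3), -1)) = Mul(361, Pow(1, -1)) = Mul(361, 1) = 361)
Add(Mul(409, Pow(v, -1)), Mul(Function('b')(19), Pow(-242, -1))) = Add(Mul(409, Pow(361, -1)), Mul(Mul(2, 19, Add(-2, 19)), Pow(-242, -1))) = Add(Mul(409, Rational(1, 361)), Mul(Mul(2, 19, 17), Rational(-1, 242))) = Add(Rational(409, 361), Mul(646, Rational(-1, 242))) = Add(Rational(409, 361), Rational(-323, 121)) = Rational(-67114, 43681)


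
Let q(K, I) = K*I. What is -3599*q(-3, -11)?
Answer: -118767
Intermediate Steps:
q(K, I) = I*K
-3599*q(-3, -11) = -(-39589)*(-3) = -3599*33 = -118767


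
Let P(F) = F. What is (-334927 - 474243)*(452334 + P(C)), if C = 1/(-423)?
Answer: -154824387666770/423 ≈ -3.6601e+11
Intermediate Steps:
C = -1/423 ≈ -0.0023641
(-334927 - 474243)*(452334 + P(C)) = (-334927 - 474243)*(452334 - 1/423) = -809170*191337281/423 = -154824387666770/423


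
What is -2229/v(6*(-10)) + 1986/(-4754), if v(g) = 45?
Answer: -1781006/35655 ≈ -49.951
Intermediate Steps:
-2229/v(6*(-10)) + 1986/(-4754) = -2229/45 + 1986/(-4754) = -2229*1/45 + 1986*(-1/4754) = -743/15 - 993/2377 = -1781006/35655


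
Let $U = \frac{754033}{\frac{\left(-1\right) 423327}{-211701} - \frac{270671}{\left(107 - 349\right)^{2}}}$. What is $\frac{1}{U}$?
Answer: $- \frac{10836532981}{3116181462783004} \approx -3.4775 \cdot 10^{-6}$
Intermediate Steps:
$U = - \frac{3116181462783004}{10836532981}$ ($U = \frac{754033}{\left(-423327\right) \left(- \frac{1}{211701}\right) - \frac{270671}{\left(-242\right)^{2}}} = \frac{754033}{\frac{141109}{70567} - \frac{270671}{58564}} = \frac{754033}{- \frac{10836532981}{4132685788}} = 754033 \left(- \frac{4132685788}{10836532981}\right) = - \frac{3116181462783004}{10836532981} \approx -2.8756 \cdot 10^{5}$)
$\frac{1}{U} = \frac{1}{- \frac{3116181462783004}{10836532981}} = - \frac{10836532981}{3116181462783004}$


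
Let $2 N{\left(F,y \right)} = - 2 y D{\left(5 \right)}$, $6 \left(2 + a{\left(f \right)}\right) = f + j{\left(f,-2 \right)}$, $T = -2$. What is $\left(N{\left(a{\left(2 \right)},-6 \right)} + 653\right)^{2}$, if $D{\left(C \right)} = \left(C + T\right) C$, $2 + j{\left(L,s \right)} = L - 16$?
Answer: $552049$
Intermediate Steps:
$j{\left(L,s \right)} = -18 + L$ ($j{\left(L,s \right)} = -2 + \left(L - 16\right) = -2 + \left(-16 + L\right) = -18 + L$)
$a{\left(f \right)} = -5 + \frac{f}{3}$ ($a{\left(f \right)} = -2 + \frac{f + \left(-18 + f\right)}{6} = -2 + \frac{-18 + 2 f}{6} = -2 + \left(-3 + \frac{f}{3}\right) = -5 + \frac{f}{3}$)
$D{\left(C \right)} = C \left(-2 + C\right)$ ($D{\left(C \right)} = \left(C - 2\right) C = \left(-2 + C\right) C = C \left(-2 + C\right)$)
$N{\left(F,y \right)} = - 15 y$ ($N{\left(F,y \right)} = \frac{- 2 y 5 \left(-2 + 5\right)}{2} = \frac{- 2 y 5 \cdot 3}{2} = \frac{- 2 y 15}{2} = \frac{\left(-30\right) y}{2} = - 15 y$)
$\left(N{\left(a{\left(2 \right)},-6 \right)} + 653\right)^{2} = \left(\left(-15\right) \left(-6\right) + 653\right)^{2} = \left(90 + 653\right)^{2} = 743^{2} = 552049$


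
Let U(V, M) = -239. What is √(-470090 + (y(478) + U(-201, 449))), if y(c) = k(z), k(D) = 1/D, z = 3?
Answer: I*√4232958/3 ≈ 685.8*I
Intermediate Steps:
y(c) = ⅓ (y(c) = 1/3 = ⅓)
√(-470090 + (y(478) + U(-201, 449))) = √(-470090 + (⅓ - 239)) = √(-470090 - 716/3) = √(-1410986/3) = I*√4232958/3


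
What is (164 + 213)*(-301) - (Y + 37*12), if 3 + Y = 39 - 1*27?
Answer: -113930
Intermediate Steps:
Y = 9 (Y = -3 + (39 - 1*27) = -3 + (39 - 27) = -3 + 12 = 9)
(164 + 213)*(-301) - (Y + 37*12) = (164 + 213)*(-301) - (9 + 37*12) = 377*(-301) - (9 + 444) = -113477 - 1*453 = -113477 - 453 = -113930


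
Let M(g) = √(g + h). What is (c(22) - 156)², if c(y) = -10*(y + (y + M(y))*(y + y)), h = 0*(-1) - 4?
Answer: 104607936 + 26547840*√2 ≈ 1.4215e+8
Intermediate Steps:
h = -4 (h = 0 - 4 = -4)
M(g) = √(-4 + g) (M(g) = √(g - 4) = √(-4 + g))
c(y) = -10*y - 20*y*(y + √(-4 + y)) (c(y) = -10*(y + (y + √(-4 + y))*(y + y)) = -10*(y + (y + √(-4 + y))*(2*y)) = -10*(y + 2*y*(y + √(-4 + y))) = -10*y - 20*y*(y + √(-4 + y)))
(c(22) - 156)² = (-10*22*(1 + 2*22 + 2*√(-4 + 22)) - 156)² = (-10*22*(1 + 44 + 2*√18) - 156)² = (-10*22*(1 + 44 + 2*(3*√2)) - 156)² = (-10*22*(1 + 44 + 6*√2) - 156)² = (-10*22*(45 + 6*√2) - 156)² = ((-9900 - 1320*√2) - 156)² = (-10056 - 1320*√2)²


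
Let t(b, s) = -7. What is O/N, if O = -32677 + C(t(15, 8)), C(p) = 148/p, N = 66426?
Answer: -228887/464982 ≈ -0.49225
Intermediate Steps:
O = -228887/7 (O = -32677 + 148/(-7) = -32677 + 148*(-⅐) = -32677 - 148/7 = -228887/7 ≈ -32698.)
O/N = -228887/7/66426 = -228887/7*1/66426 = -228887/464982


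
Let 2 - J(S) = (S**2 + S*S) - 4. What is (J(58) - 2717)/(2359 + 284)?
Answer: -9439/2643 ≈ -3.5713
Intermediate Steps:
J(S) = 6 - 2*S**2 (J(S) = 2 - ((S**2 + S*S) - 4) = 2 - ((S**2 + S**2) - 4) = 2 - (2*S**2 - 4) = 2 - (-4 + 2*S**2) = 2 + (4 - 2*S**2) = 6 - 2*S**2)
(J(58) - 2717)/(2359 + 284) = ((6 - 2*58**2) - 2717)/(2359 + 284) = ((6 - 2*3364) - 2717)/2643 = ((6 - 6728) - 2717)*(1/2643) = (-6722 - 2717)*(1/2643) = -9439*1/2643 = -9439/2643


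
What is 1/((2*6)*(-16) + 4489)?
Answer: 1/4297 ≈ 0.00023272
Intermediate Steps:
1/((2*6)*(-16) + 4489) = 1/(12*(-16) + 4489) = 1/(-192 + 4489) = 1/4297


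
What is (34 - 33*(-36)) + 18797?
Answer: 20019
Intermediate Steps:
(34 - 33*(-36)) + 18797 = (34 + 1188) + 18797 = 1222 + 18797 = 20019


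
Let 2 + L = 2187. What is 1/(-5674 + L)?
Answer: -1/3489 ≈ -0.00028661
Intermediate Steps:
L = 2185 (L = -2 + 2187 = 2185)
1/(-5674 + L) = 1/(-5674 + 2185) = 1/(-3489) = -1/3489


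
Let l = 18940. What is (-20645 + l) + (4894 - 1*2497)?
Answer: 692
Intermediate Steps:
(-20645 + l) + (4894 - 1*2497) = (-20645 + 18940) + (4894 - 1*2497) = -1705 + (4894 - 2497) = -1705 + 2397 = 692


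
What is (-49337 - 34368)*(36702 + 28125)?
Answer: -5426344035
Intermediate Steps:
(-49337 - 34368)*(36702 + 28125) = -83705*64827 = -5426344035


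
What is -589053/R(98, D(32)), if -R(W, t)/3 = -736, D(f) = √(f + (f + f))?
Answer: -8537/32 ≈ -266.78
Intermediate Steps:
D(f) = √3*√f (D(f) = √(f + 2*f) = √(3*f) = √3*√f)
R(W, t) = 2208 (R(W, t) = -3*(-736) = 2208)
-589053/R(98, D(32)) = -589053/2208 = -589053*1/2208 = -8537/32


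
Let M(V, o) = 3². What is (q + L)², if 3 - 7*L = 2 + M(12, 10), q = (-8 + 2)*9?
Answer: 148996/49 ≈ 3040.7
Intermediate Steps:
M(V, o) = 9
q = -54 (q = -6*9 = -54)
L = -8/7 (L = 3/7 - (2 + 9)/7 = 3/7 - ⅐*11 = 3/7 - 11/7 = -8/7 ≈ -1.1429)
(q + L)² = (-54 - 8/7)² = (-386/7)² = 148996/49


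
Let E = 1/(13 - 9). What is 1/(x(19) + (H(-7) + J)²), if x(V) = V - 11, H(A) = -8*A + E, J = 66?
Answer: 16/239249 ≈ 6.6876e-5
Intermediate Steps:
E = ¼ (E = 1/4 = ¼ ≈ 0.25000)
H(A) = ¼ - 8*A (H(A) = -8*A + ¼ = ¼ - 8*A)
x(V) = -11 + V
1/(x(19) + (H(-7) + J)²) = 1/((-11 + 19) + ((¼ - 8*(-7)) + 66)²) = 1/(8 + ((¼ + 56) + 66)²) = 1/(8 + (225/4 + 66)²) = 1/(8 + (489/4)²) = 1/(8 + 239121/16) = 1/(239249/16) = 16/239249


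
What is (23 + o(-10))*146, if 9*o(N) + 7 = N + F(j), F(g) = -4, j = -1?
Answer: 9052/3 ≈ 3017.3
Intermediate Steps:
o(N) = -11/9 + N/9 (o(N) = -7/9 + (N - 4)/9 = -7/9 + (-4 + N)/9 = -7/9 + (-4/9 + N/9) = -11/9 + N/9)
(23 + o(-10))*146 = (23 + (-11/9 + (⅑)*(-10)))*146 = (23 + (-11/9 - 10/9))*146 = (23 - 7/3)*146 = (62/3)*146 = 9052/3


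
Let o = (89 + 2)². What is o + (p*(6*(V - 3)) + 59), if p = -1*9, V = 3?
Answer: 8340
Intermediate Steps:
p = -9
o = 8281 (o = 91² = 8281)
o + (p*(6*(V - 3)) + 59) = 8281 + (-54*(3 - 3) + 59) = 8281 + (-54*0 + 59) = 8281 + (-9*0 + 59) = 8281 + (0 + 59) = 8281 + 59 = 8340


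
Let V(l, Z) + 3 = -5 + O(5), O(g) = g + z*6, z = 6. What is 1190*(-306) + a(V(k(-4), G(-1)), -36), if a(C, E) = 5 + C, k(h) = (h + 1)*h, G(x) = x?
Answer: -364102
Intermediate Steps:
k(h) = h*(1 + h) (k(h) = (1 + h)*h = h*(1 + h))
O(g) = 36 + g (O(g) = g + 6*6 = g + 36 = 36 + g)
V(l, Z) = 33 (V(l, Z) = -3 + (-5 + (36 + 5)) = -3 + (-5 + 41) = -3 + 36 = 33)
1190*(-306) + a(V(k(-4), G(-1)), -36) = 1190*(-306) + (5 + 33) = -364140 + 38 = -364102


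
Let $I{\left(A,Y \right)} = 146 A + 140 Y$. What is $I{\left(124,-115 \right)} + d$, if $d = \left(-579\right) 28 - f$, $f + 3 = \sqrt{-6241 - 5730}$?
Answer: $-14205 - i \sqrt{11971} \approx -14205.0 - 109.41 i$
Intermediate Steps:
$f = -3 + i \sqrt{11971}$ ($f = -3 + \sqrt{-6241 - 5730} = -3 + \sqrt{-11971} = -3 + i \sqrt{11971} \approx -3.0 + 109.41 i$)
$I{\left(A,Y \right)} = 140 Y + 146 A$
$d = -16209 - i \sqrt{11971}$ ($d = \left(-579\right) 28 - \left(-3 + i \sqrt{11971}\right) = -16212 + \left(3 - i \sqrt{11971}\right) = -16209 - i \sqrt{11971} \approx -16209.0 - 109.41 i$)
$I{\left(124,-115 \right)} + d = \left(140 \left(-115\right) + 146 \cdot 124\right) - \left(16209 + i \sqrt{11971}\right) = \left(-16100 + 18104\right) - \left(16209 + i \sqrt{11971}\right) = 2004 - \left(16209 + i \sqrt{11971}\right) = -14205 - i \sqrt{11971}$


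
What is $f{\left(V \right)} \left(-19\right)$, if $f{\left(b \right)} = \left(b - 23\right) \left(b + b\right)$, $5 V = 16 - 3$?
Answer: $\frac{50388}{25} \approx 2015.5$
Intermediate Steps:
$V = \frac{13}{5}$ ($V = \frac{16 - 3}{5} = \frac{1}{5} \cdot 13 = \frac{13}{5} \approx 2.6$)
$f{\left(b \right)} = 2 b \left(-23 + b\right)$ ($f{\left(b \right)} = \left(-23 + b\right) 2 b = 2 b \left(-23 + b\right)$)
$f{\left(V \right)} \left(-19\right) = 2 \cdot \frac{13}{5} \left(-23 + \frac{13}{5}\right) \left(-19\right) = 2 \cdot \frac{13}{5} \left(- \frac{102}{5}\right) \left(-19\right) = \left(- \frac{2652}{25}\right) \left(-19\right) = \frac{50388}{25}$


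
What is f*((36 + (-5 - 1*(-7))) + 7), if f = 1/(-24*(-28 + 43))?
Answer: -⅛ ≈ -0.12500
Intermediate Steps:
f = -1/360 (f = 1/(-24*15) = 1/(-360) = -1/360 ≈ -0.0027778)
f*((36 + (-5 - 1*(-7))) + 7) = -((36 + (-5 - 1*(-7))) + 7)/360 = -((36 + (-5 + 7)) + 7)/360 = -((36 + 2) + 7)/360 = -(38 + 7)/360 = -1/360*45 = -⅛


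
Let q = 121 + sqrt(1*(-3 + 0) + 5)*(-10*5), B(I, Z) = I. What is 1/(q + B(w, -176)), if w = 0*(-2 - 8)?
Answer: 121/9641 + 50*sqrt(2)/9641 ≈ 0.019885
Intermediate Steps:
w = 0 (w = 0*(-10) = 0)
q = 121 - 50*sqrt(2) (q = 121 + sqrt(1*(-3) + 5)*(-50) = 121 + sqrt(-3 + 5)*(-50) = 121 + sqrt(2)*(-50) = 121 - 50*sqrt(2) ≈ 50.289)
1/(q + B(w, -176)) = 1/((121 - 50*sqrt(2)) + 0) = 1/(121 - 50*sqrt(2))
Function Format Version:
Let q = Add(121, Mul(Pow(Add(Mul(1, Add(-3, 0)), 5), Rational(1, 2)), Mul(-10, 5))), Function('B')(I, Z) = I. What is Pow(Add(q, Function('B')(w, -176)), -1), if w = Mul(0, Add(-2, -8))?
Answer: Add(Rational(121, 9641), Mul(Rational(50, 9641), Pow(2, Rational(1, 2)))) ≈ 0.019885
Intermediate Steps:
w = 0 (w = Mul(0, -10) = 0)
q = Add(121, Mul(-50, Pow(2, Rational(1, 2)))) (q = Add(121, Mul(Pow(Add(Mul(1, -3), 5), Rational(1, 2)), -50)) = Add(121, Mul(Pow(Add(-3, 5), Rational(1, 2)), -50)) = Add(121, Mul(Pow(2, Rational(1, 2)), -50)) = Add(121, Mul(-50, Pow(2, Rational(1, 2)))) ≈ 50.289)
Pow(Add(q, Function('B')(w, -176)), -1) = Pow(Add(Add(121, Mul(-50, Pow(2, Rational(1, 2)))), 0), -1) = Pow(Add(121, Mul(-50, Pow(2, Rational(1, 2)))), -1)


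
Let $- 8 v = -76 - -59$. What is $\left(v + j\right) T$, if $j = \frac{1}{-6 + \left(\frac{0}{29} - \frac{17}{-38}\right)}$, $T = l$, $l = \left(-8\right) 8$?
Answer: $- \frac{26264}{211} \approx -124.47$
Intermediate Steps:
$v = \frac{17}{8}$ ($v = - \frac{-76 - -59}{8} = - \frac{-76 + 59}{8} = \left(- \frac{1}{8}\right) \left(-17\right) = \frac{17}{8} \approx 2.125$)
$l = -64$
$T = -64$
$j = - \frac{38}{211}$ ($j = \frac{1}{-6 + \left(0 \cdot \frac{1}{29} - - \frac{17}{38}\right)} = \frac{1}{-6 + \left(0 + \frac{17}{38}\right)} = \frac{1}{-6 + \frac{17}{38}} = \frac{1}{- \frac{211}{38}} = - \frac{38}{211} \approx -0.18009$)
$\left(v + j\right) T = \left(\frac{17}{8} - \frac{38}{211}\right) \left(-64\right) = \frac{3283}{1688} \left(-64\right) = - \frac{26264}{211}$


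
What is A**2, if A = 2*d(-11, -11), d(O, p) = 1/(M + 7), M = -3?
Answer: 1/4 ≈ 0.25000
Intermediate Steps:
d(O, p) = 1/4 (d(O, p) = 1/(-3 + 7) = 1/4)
A = 1/2 (A = 2*(1/4) = 1/2 ≈ 0.50000)
A**2 = (1/2)**2 = 1/4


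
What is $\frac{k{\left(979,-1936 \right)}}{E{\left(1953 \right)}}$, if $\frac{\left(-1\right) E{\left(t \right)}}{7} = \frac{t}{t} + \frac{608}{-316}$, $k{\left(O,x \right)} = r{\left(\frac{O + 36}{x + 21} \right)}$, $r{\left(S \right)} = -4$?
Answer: $- \frac{316}{511} \approx -0.61839$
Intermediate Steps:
$k{\left(O,x \right)} = -4$
$E{\left(t \right)} = \frac{511}{79}$ ($E{\left(t \right)} = - 7 \left(\frac{t}{t} + \frac{608}{-316}\right) = - 7 \left(1 + 608 \left(- \frac{1}{316}\right)\right) = - 7 \left(1 - \frac{152}{79}\right) = \left(-7\right) \left(- \frac{73}{79}\right) = \frac{511}{79}$)
$\frac{k{\left(979,-1936 \right)}}{E{\left(1953 \right)}} = - \frac{4}{\frac{511}{79}} = \left(-4\right) \frac{79}{511} = - \frac{316}{511}$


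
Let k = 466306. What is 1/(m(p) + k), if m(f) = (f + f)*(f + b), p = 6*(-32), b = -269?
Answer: 1/643330 ≈ 1.5544e-6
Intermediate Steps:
p = -192
m(f) = 2*f*(-269 + f) (m(f) = (f + f)*(f - 269) = (2*f)*(-269 + f) = 2*f*(-269 + f))
1/(m(p) + k) = 1/(2*(-192)*(-269 - 192) + 466306) = 1/(2*(-192)*(-461) + 466306) = 1/(177024 + 466306) = 1/643330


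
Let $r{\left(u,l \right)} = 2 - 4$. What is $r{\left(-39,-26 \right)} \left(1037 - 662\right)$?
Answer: $-750$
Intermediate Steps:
$r{\left(u,l \right)} = -2$ ($r{\left(u,l \right)} = 2 - 4 = -2$)
$r{\left(-39,-26 \right)} \left(1037 - 662\right) = - 2 \left(1037 - 662\right) = \left(-2\right) 375 = -750$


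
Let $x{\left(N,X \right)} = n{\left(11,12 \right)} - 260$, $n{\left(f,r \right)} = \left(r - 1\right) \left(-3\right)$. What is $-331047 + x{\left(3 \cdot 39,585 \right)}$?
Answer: $-331340$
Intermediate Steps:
$n{\left(f,r \right)} = 3 - 3 r$ ($n{\left(f,r \right)} = \left(-1 + r\right) \left(-3\right) = 3 - 3 r$)
$x{\left(N,X \right)} = -293$ ($x{\left(N,X \right)} = \left(3 - 36\right) - 260 = -33 - 260 = -293$)
$-331047 + x{\left(3 \cdot 39,585 \right)} = -331047 - 293 = -331340$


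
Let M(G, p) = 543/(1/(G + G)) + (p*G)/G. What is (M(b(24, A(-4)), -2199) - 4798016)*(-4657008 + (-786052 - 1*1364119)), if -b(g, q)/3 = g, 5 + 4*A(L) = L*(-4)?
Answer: 33208189683853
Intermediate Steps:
A(L) = -5/4 - L (A(L) = -5/4 + (L*(-4))/4 = -5/4 + (-4*L)/4 = -5/4 - L)
b(g, q) = -3*g
M(G, p) = p + 1086*G (M(G, p) = 543/(1/(2*G)) + (G*p)/G = 543/((1/(2*G))) + p = 543*(2*G) + p = 1086*G + p = p + 1086*G)
(M(b(24, A(-4)), -2199) - 4798016)*(-4657008 + (-786052 - 1*1364119)) = ((-2199 + 1086*(-3*24)) - 4798016)*(-4657008 + (-786052 - 1*1364119)) = ((-2199 + 1086*(-72)) - 4798016)*(-4657008 + (-786052 - 1364119)) = ((-2199 - 78192) - 4798016)*(-4657008 - 2150171) = (-80391 - 4798016)*(-6807179) = -4878407*(-6807179) = 33208189683853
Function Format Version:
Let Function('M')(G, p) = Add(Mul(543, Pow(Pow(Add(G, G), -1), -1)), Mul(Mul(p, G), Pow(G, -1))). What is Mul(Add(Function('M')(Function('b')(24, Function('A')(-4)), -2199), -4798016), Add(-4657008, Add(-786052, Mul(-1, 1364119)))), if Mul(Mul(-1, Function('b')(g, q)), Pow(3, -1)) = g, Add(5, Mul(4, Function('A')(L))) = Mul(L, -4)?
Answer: 33208189683853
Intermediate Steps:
Function('A')(L) = Add(Rational(-5, 4), Mul(-1, L)) (Function('A')(L) = Add(Rational(-5, 4), Mul(Rational(1, 4), Mul(L, -4))) = Add(Rational(-5, 4), Mul(Rational(1, 4), Mul(-4, L))) = Add(Rational(-5, 4), Mul(-1, L)))
Function('b')(g, q) = Mul(-3, g)
Function('M')(G, p) = Add(p, Mul(1086, G)) (Function('M')(G, p) = Add(Mul(543, Pow(Pow(Mul(2, G), -1), -1)), Mul(Mul(G, p), Pow(G, -1))) = Add(Mul(543, Pow(Mul(Rational(1, 2), Pow(G, -1)), -1)), p) = Add(Mul(543, Mul(2, G)), p) = Add(Mul(1086, G), p) = Add(p, Mul(1086, G)))
Mul(Add(Function('M')(Function('b')(24, Function('A')(-4)), -2199), -4798016), Add(-4657008, Add(-786052, Mul(-1, 1364119)))) = Mul(Add(Add(-2199, Mul(1086, Mul(-3, 24))), -4798016), Add(-4657008, Add(-786052, Mul(-1, 1364119)))) = Mul(Add(Add(-2199, Mul(1086, -72)), -4798016), Add(-4657008, Add(-786052, -1364119))) = Mul(Add(Add(-2199, -78192), -4798016), Add(-4657008, -2150171)) = Mul(Add(-80391, -4798016), -6807179) = Mul(-4878407, -6807179) = 33208189683853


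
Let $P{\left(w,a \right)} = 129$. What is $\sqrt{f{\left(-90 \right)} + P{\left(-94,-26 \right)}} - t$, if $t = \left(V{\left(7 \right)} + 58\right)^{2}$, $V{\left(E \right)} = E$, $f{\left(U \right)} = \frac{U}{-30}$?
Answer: $-4225 + 2 \sqrt{33} \approx -4213.5$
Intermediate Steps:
$f{\left(U \right)} = - \frac{U}{30}$ ($f{\left(U \right)} = U \left(- \frac{1}{30}\right) = - \frac{U}{30}$)
$t = 4225$ ($t = \left(7 + 58\right)^{2} = 65^{2} = 4225$)
$\sqrt{f{\left(-90 \right)} + P{\left(-94,-26 \right)}} - t = \sqrt{\left(- \frac{1}{30}\right) \left(-90\right) + 129} - 4225 = \sqrt{3 + 129} - 4225 = \sqrt{132} - 4225 = 2 \sqrt{33} - 4225 = -4225 + 2 \sqrt{33}$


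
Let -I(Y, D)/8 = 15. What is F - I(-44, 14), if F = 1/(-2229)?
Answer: 267479/2229 ≈ 120.00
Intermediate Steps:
I(Y, D) = -120 (I(Y, D) = -8*15 = -120)
F = -1/2229 ≈ -0.00044863
F - I(-44, 14) = -1/2229 - 1*(-120) = -1/2229 + 120 = 267479/2229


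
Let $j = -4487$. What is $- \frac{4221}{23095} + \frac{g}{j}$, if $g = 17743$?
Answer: $- \frac{428714212}{103627265} \approx -4.1371$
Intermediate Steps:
$- \frac{4221}{23095} + \frac{g}{j} = - \frac{4221}{23095} + \frac{17743}{-4487} = \left(-4221\right) \frac{1}{23095} + 17743 \left(- \frac{1}{4487}\right) = - \frac{4221}{23095} - \frac{17743}{4487} = - \frac{428714212}{103627265}$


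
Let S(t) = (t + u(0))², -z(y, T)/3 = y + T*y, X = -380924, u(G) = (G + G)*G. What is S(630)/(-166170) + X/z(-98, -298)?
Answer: 477360448/241827201 ≈ 1.9740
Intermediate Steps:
u(G) = 2*G² (u(G) = (2*G)*G = 2*G²)
z(y, T) = -3*y - 3*T*y (z(y, T) = -3*(y + T*y) = -3*y - 3*T*y)
S(t) = t² (S(t) = (t + 2*0²)² = (t + 2*0)² = (t + 0)² = t²)
S(630)/(-166170) + X/z(-98, -298) = 630²/(-166170) - 380924*1/(294*(1 - 298)) = 396900*(-1/166170) - 380924/((-3*(-98)*(-297))) = -13230/5539 - 380924/(-87318) = -13230/5539 - 380924*(-1/87318) = -13230/5539 + 190462/43659 = 477360448/241827201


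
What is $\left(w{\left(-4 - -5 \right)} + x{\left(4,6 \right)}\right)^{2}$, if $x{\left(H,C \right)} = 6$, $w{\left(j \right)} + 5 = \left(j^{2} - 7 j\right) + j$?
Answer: $16$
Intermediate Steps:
$w{\left(j \right)} = -5 + j^{2} - 6 j$ ($w{\left(j \right)} = -5 + \left(\left(j^{2} - 7 j\right) + j\right) = -5 + \left(j^{2} - 6 j\right) = -5 + j^{2} - 6 j$)
$\left(w{\left(-4 - -5 \right)} + x{\left(4,6 \right)}\right)^{2} = \left(\left(-5 + \left(-4 - -5\right)^{2} - 6 \left(-4 - -5\right)\right) + 6\right)^{2} = \left(\left(-5 + \left(-4 + 5\right)^{2} - 6 \left(-4 + 5\right)\right) + 6\right)^{2} = \left(\left(-5 + 1^{2} - 6\right) + 6\right)^{2} = \left(\left(-5 + 1 - 6\right) + 6\right)^{2} = \left(-10 + 6\right)^{2} = \left(-4\right)^{2} = 16$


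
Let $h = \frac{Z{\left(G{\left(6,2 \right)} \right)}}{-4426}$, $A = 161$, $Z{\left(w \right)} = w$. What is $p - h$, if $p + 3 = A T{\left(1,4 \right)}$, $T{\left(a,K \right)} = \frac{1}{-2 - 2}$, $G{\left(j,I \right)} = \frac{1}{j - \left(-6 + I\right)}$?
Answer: $- \frac{478561}{11065} \approx -43.25$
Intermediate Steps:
$G{\left(j,I \right)} = \frac{1}{6 + j - I}$
$T{\left(a,K \right)} = - \frac{1}{4}$ ($T{\left(a,K \right)} = \frac{1}{-4} = - \frac{1}{4}$)
$h = - \frac{1}{44260}$ ($h = \frac{1}{\left(6 + 6 - 2\right) \left(-4426\right)} = \frac{1}{6 + 6 - 2} \left(- \frac{1}{4426}\right) = \frac{1}{10} \left(- \frac{1}{4426}\right) = - \frac{1}{44260} \approx -2.2594 \cdot 10^{-5}$)
$p = - \frac{173}{4}$ ($p = -3 + 161 \left(- \frac{1}{4}\right) = -3 - \frac{161}{4} = - \frac{173}{4} \approx -43.25$)
$p - h = - \frac{173}{4} - - \frac{1}{44260} = - \frac{173}{4} + \frac{1}{44260} = - \frac{478561}{11065}$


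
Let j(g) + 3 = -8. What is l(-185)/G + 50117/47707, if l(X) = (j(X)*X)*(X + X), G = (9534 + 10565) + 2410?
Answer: -34792902097/1073836863 ≈ -32.401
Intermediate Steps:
j(g) = -11 (j(g) = -3 - 8 = -11)
G = 22509 (G = 20099 + 2410 = 22509)
l(X) = -22*X² (l(X) = (-11*X)*(X + X) = (-11*X)*(2*X) = -22*X²)
l(-185)/G + 50117/47707 = -22*(-185)²/22509 + 50117/47707 = -22*34225*(1/22509) + 50117*(1/47707) = -752950*1/22509 + 50117/47707 = -752950/22509 + 50117/47707 = -34792902097/1073836863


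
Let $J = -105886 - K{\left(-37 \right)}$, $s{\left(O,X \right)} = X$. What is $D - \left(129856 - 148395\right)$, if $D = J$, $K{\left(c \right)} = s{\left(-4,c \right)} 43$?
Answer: $-85756$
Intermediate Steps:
$K{\left(c \right)} = 43 c$ ($K{\left(c \right)} = c 43 = 43 c$)
$J = -104295$ ($J = -105886 - 43 \left(-37\right) = -105886 - -1591 = -105886 + 1591 = -104295$)
$D = -104295$
$D - \left(129856 - 148395\right) = -104295 - \left(129856 - 148395\right) = -104295 - -18539 = -104295 + 18539 = -85756$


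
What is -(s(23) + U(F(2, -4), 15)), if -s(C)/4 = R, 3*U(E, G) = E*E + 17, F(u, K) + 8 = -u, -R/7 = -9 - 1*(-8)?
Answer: -11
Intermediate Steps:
R = 7 (R = -7*(-9 - 1*(-8)) = -7*(-9 + 8) = -7*(-1) = 7)
F(u, K) = -8 - u
U(E, G) = 17/3 + E**2/3 (U(E, G) = (E*E + 17)/3 = (E**2 + 17)/3 = (17 + E**2)/3 = 17/3 + E**2/3)
s(C) = -28 (s(C) = -4*7 = -28)
-(s(23) + U(F(2, -4), 15)) = -(-28 + (17/3 + (-8 - 1*2)**2/3)) = -(-28 + (17/3 + (-8 - 2)**2/3)) = -(-28 + (17/3 + (1/3)*(-10)**2)) = -(-28 + (17/3 + (1/3)*100)) = -(-28 + (17/3 + 100/3)) = -(-28 + 39) = -1*11 = -11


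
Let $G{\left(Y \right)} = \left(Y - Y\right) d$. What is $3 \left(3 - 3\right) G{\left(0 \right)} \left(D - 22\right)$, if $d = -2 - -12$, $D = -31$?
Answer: $0$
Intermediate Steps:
$d = 10$ ($d = -2 + 12 = 10$)
$G{\left(Y \right)} = 0$ ($G{\left(Y \right)} = \left(Y - Y\right) 10 = 0 \cdot 10 = 0$)
$3 \left(3 - 3\right) G{\left(0 \right)} \left(D - 22\right) = 3 \left(3 - 3\right) 0 \left(-31 - 22\right) = 3 \cdot 0 \cdot 0 \left(-53\right) = 0 \cdot 0 = 0$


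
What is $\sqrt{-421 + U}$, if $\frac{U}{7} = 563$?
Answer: $8 \sqrt{55} \approx 59.33$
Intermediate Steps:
$U = 3941$ ($U = 7 \cdot 563 = 3941$)
$\sqrt{-421 + U} = \sqrt{-421 + 3941} = \sqrt{3520} = 8 \sqrt{55}$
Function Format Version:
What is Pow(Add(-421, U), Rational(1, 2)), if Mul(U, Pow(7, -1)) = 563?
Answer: Mul(8, Pow(55, Rational(1, 2))) ≈ 59.330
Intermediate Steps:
U = 3941 (U = Mul(7, 563) = 3941)
Pow(Add(-421, U), Rational(1, 2)) = Pow(Add(-421, 3941), Rational(1, 2)) = Pow(3520, Rational(1, 2)) = Mul(8, Pow(55, Rational(1, 2)))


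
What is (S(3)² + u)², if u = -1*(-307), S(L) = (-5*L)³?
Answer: 129753331828624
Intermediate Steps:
S(L) = -125*L³
u = 307
(S(3)² + u)² = ((-125*3³)² + 307)² = ((-125*27)² + 307)² = ((-3375)² + 307)² = (11390625 + 307)² = 11390932² = 129753331828624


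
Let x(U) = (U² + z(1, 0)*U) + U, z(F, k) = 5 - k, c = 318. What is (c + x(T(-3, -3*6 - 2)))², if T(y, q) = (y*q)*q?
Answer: 2053827201924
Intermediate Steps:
T(y, q) = y*q² (T(y, q) = (q*y)*q = y*q²)
x(U) = U² + 6*U (x(U) = (U² + (5 - 1*0)*U) + U = (U² + (5 + 0)*U) + U = (U² + 5*U) + U = U² + 6*U)
(c + x(T(-3, -3*6 - 2)))² = (318 + (-3*(-3*6 - 2)²)*(6 - 3*(-3*6 - 2)²))² = (318 + (-3*(-18 - 2)²)*(6 - 3*(-18 - 2)²))² = (318 + (-3*(-20)²)*(6 - 3*(-20)²))² = (318 + (-3*400)*(6 - 3*400))² = (318 - 1200*(6 - 1200))² = (318 - 1200*(-1194))² = (318 + 1432800)² = 1433118² = 2053827201924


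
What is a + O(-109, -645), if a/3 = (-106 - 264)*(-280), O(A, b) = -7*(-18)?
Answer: 310926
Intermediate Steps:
O(A, b) = 126
a = 310800 (a = 3*((-106 - 264)*(-280)) = 3*(-370*(-280)) = 3*103600 = 310800)
a + O(-109, -645) = 310800 + 126 = 310926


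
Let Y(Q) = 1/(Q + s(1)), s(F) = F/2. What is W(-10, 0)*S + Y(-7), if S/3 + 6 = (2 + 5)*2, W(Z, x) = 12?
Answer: 3742/13 ≈ 287.85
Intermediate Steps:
S = 24 (S = -18 + 3*((2 + 5)*2) = -18 + 3*(7*2) = -18 + 3*14 = -18 + 42 = 24)
s(F) = F/2 (s(F) = F*(½) = F/2)
Y(Q) = 1/(½ + Q) (Y(Q) = 1/(Q + (½)*1) = 1/(Q + ½) = 1/(½ + Q))
W(-10, 0)*S + Y(-7) = 12*24 + 2/(1 + 2*(-7)) = 288 + 2/(1 - 14) = 288 + 2/(-13) = 288 + 2*(-1/13) = 288 - 2/13 = 3742/13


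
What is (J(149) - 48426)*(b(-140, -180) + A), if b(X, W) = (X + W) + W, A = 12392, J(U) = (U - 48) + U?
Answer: -572908992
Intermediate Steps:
J(U) = -48 + 2*U (J(U) = (-48 + U) + U = -48 + 2*U)
b(X, W) = X + 2*W (b(X, W) = (W + X) + W = X + 2*W)
(J(149) - 48426)*(b(-140, -180) + A) = ((-48 + 2*149) - 48426)*((-140 + 2*(-180)) + 12392) = ((-48 + 298) - 48426)*((-140 - 360) + 12392) = (250 - 48426)*(-500 + 12392) = -48176*11892 = -572908992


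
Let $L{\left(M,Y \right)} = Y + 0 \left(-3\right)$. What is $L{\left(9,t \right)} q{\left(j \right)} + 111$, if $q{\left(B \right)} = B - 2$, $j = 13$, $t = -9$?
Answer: $12$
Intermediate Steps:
$L{\left(M,Y \right)} = Y$ ($L{\left(M,Y \right)} = Y + 0 = Y$)
$q{\left(B \right)} = -2 + B$ ($q{\left(B \right)} = B - 2 = -2 + B$)
$L{\left(9,t \right)} q{\left(j \right)} + 111 = - 9 \left(-2 + 13\right) + 111 = \left(-9\right) 11 + 111 = -99 + 111 = 12$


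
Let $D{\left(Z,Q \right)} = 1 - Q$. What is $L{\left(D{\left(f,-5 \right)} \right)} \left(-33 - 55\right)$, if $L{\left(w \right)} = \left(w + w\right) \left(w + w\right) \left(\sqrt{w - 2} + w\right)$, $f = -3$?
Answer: $-101376$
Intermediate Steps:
$L{\left(w \right)} = 4 w^{2} \left(w + \sqrt{-2 + w}\right)$ ($L{\left(w \right)} = 2 w 2 w \left(\sqrt{-2 + w} + w\right) = 4 w^{2} \left(w + \sqrt{-2 + w}\right)$)
$L{\left(D{\left(f,-5 \right)} \right)} \left(-33 - 55\right) = 4 \left(1 - -5\right)^{2} \left(\left(1 - -5\right) + \sqrt{-2 + \left(1 - -5\right)}\right) \left(-33 - 55\right) = 4 \left(1 + 5\right)^{2} \left(\left(1 + 5\right) + \sqrt{-2 + \left(1 + 5\right)}\right) \left(-88\right) = 4 \cdot 6^{2} \left(6 + \sqrt{-2 + 6}\right) \left(-88\right) = 4 \cdot 36 \left(6 + \sqrt{4}\right) \left(-88\right) = 4 \cdot 36 \left(6 + 2\right) \left(-88\right) = 4 \cdot 36 \cdot 8 \left(-88\right) = 1152 \left(-88\right) = -101376$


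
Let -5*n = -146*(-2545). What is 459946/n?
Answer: -229973/37157 ≈ -6.1892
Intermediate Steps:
n = -74314 (n = -(-146)*(-2545)/5 = -⅕*371570 = -74314)
459946/n = 459946/(-74314) = 459946*(-1/74314) = -229973/37157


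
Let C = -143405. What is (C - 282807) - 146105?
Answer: -572317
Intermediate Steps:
(C - 282807) - 146105 = (-143405 - 282807) - 146105 = -426212 - 146105 = -572317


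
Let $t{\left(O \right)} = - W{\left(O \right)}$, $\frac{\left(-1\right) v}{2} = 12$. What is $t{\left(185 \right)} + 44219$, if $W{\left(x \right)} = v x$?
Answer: $48659$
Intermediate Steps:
$v = -24$ ($v = \left(-2\right) 12 = -24$)
$W{\left(x \right)} = - 24 x$
$t{\left(O \right)} = 24 O$ ($t{\left(O \right)} = - \left(-24\right) O = 24 O$)
$t{\left(185 \right)} + 44219 = 24 \cdot 185 + 44219 = 4440 + 44219 = 48659$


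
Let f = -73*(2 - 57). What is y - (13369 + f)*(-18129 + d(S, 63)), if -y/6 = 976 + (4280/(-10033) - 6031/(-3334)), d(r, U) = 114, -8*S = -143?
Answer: 5237719775517435/16725011 ≈ 3.1317e+8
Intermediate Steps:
S = 143/8 (S = -⅛*(-143) = 143/8 ≈ 17.875)
f = 4015 (f = -73*(-55) = 4015)
y = -98080382925/16725011 (y = -6*(976 + (4280/(-10033) - 6031/(-3334))) = -6*(976 + (4280*(-1/10033) - 6031*(-1/3334))) = -6*(976 + (-4280/10033 + 6031/3334)) = -6*(976 + 46239503/33450022) = -6*32693460975/33450022 = -98080382925/16725011 ≈ -5864.3)
y - (13369 + f)*(-18129 + d(S, 63)) = -98080382925/16725011 - (13369 + 4015)*(-18129 + 114) = -98080382925/16725011 - 17384*(-18015) = -98080382925/16725011 - 1*(-313172760) = -98080382925/16725011 + 313172760 = 5237719775517435/16725011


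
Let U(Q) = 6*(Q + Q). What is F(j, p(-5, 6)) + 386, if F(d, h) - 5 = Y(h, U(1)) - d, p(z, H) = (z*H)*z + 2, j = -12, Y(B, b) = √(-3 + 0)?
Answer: 403 + I*√3 ≈ 403.0 + 1.732*I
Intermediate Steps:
U(Q) = 12*Q (U(Q) = 6*(2*Q) = 12*Q)
Y(B, b) = I*√3 (Y(B, b) = √(-3) = I*√3)
p(z, H) = 2 + H*z² (p(z, H) = (H*z)*z + 2 = H*z² + 2 = 2 + H*z²)
F(d, h) = 5 - d + I*√3 (F(d, h) = 5 + (I*√3 - d) = 5 + (-d + I*√3) = 5 - d + I*√3)
F(j, p(-5, 6)) + 386 = (5 - 1*(-12) + I*√3) + 386 = (5 + 12 + I*√3) + 386 = (17 + I*√3) + 386 = 403 + I*√3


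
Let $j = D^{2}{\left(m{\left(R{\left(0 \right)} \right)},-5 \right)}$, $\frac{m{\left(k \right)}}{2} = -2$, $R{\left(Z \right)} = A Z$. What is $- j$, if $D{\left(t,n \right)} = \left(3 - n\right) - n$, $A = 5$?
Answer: $-169$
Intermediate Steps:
$R{\left(Z \right)} = 5 Z$
$m{\left(k \right)} = -4$ ($m{\left(k \right)} = 2 \left(-2\right) = -4$)
$D{\left(t,n \right)} = 3 - 2 n$
$j = 169$ ($j = \left(3 - -10\right)^{2} = \left(3 + 10\right)^{2} = 13^{2} = 169$)
$- j = \left(-1\right) 169 = -169$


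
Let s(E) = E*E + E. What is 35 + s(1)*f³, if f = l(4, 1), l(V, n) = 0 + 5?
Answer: 285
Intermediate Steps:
l(V, n) = 5
f = 5
s(E) = E + E² (s(E) = E² + E = E + E²)
35 + s(1)*f³ = 35 + (1*(1 + 1))*5³ = 35 + (1*2)*125 = 35 + 2*125 = 35 + 250 = 285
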